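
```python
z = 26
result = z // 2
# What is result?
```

Trace:
`z = 26` → z = 26
`result = z // 2` → result = 13
So result = 13

Answer: 13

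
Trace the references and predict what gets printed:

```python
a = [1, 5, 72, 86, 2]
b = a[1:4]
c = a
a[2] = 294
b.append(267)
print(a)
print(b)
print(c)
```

Key concept: slice vs alias.
Step by step:
`a = [1, 5, 72, 86, 2]` → a = [1, 5, 72, 86, 2]
`b = a[1:4]` → b = [5, 72, 86]
`c = a` → c = [1, 5, 72, 86, 2] (same object as a)
`a[2] = 294` → a = [1, 5, 294, 86, 2] (same object as c); c = [1, 5, 294, 86, 2] (same object as a)
`b.append(267)` → b = [5, 72, 86, 267]
`print(a)` → prints [1, 5, 294, 86, 2]
`print(b)` → prints [5, 72, 86, 267]
`print(c)` → prints [1, 5, 294, 86, 2]

Answer:
[1, 5, 294, 86, 2]
[5, 72, 86, 267]
[1, 5, 294, 86, 2]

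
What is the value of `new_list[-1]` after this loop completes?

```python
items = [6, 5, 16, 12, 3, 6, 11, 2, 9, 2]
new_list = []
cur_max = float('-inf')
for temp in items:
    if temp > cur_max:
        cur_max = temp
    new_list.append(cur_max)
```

Running max ends at 16
`new_list` takes the values: [] → [6] → [6, 6] → [6, 6, 16] → [6, 6, 16, 16] → [6, 6, 16, 16, 16] → [6, 6, 16, 16, 16, 16] → [6, 6, 16, 16, 16, 16, 16] → [6, 6, 16, 16, 16, 16, 16, 16] → [6, 6, 16, 16, 16, 16, 16, 16, 16] → [6, 6, 16, 16, 16, 16, 16, 16, 16, 16]
So `new_list[-1]` = 16

Answer: 16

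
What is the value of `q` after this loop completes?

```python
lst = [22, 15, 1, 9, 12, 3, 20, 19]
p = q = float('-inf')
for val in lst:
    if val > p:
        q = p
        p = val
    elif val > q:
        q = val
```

Second largest (with repeats) in [22, 15, 1, 9, 12, 3, 20, 19]
`q` takes the values: -inf → 15 → 20

Answer: 20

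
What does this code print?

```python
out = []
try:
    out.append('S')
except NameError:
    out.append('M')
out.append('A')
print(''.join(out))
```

Execution trace: 'S' (try body, no exception) → 'A' (after the try/except). Output: SA

Answer: SA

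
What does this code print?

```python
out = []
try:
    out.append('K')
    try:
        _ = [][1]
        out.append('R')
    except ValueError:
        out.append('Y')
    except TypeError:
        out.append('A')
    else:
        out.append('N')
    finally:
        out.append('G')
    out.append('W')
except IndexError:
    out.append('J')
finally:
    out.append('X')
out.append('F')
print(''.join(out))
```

Execution trace: 'K' (try body) → 'G' (inner finally) → 'J' (except IndexError) → 'X' (finally) → 'F' (after the try/except). Output: KGJXF

Answer: KGJXF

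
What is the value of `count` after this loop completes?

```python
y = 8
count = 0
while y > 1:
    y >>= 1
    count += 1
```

Count right shifts until 1
`count` takes the values: 0 → 1 → 2 → 3

Answer: 3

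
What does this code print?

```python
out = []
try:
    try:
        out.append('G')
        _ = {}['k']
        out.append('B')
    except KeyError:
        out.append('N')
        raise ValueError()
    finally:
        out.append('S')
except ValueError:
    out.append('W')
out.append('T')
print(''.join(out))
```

Execution trace: 'G' (inner try body) → 'N' (inner except KeyError) → 'S' (inner finally) → 'W' (outer except ValueError) → 'T' (after the try/except). Output: GNSWT

Answer: GNSWT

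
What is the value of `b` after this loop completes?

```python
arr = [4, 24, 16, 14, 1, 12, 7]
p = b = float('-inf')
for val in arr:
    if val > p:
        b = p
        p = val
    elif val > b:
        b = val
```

Second largest (with repeats) in [4, 24, 16, 14, 1, 12, 7]
`b` takes the values: -inf → 4 → 16

Answer: 16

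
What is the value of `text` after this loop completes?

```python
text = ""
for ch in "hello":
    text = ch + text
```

Reverse 'hello'
`text` takes the values: "" → "h" → "eh" → "leh" → "lleh" → "olleh"

Answer: "olleh"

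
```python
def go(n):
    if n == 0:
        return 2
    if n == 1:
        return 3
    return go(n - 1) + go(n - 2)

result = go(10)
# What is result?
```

Build up from base cases: go(0)=2, go(1)=3, go(2)=5, go(3)=8, go(4)=13, go(5)=21, go(6)=34, ..., go(10)=233

Answer: 233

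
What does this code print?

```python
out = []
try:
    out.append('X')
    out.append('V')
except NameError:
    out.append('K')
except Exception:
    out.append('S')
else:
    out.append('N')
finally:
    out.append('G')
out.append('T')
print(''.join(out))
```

Execution trace: 'X' (try body) → 'V' (try body, no exception) → 'N' (else) → 'G' (finally) → 'T' (after the try/except). Output: XVNGT

Answer: XVNGT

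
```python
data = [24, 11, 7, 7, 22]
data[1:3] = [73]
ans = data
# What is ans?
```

Trace:
`data = [24, 11, 7, 7, 22]` → data = [24, 11, 7, 7, 22]
`data[1:3] = [73]` → data = [24, 73, 7, 22]
`ans = data` → ans = [24, 73, 7, 22]
So ans = [24, 73, 7, 22]

Answer: [24, 73, 7, 22]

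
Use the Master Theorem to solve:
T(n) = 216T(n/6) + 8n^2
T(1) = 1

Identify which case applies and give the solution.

a=216, b=6, f(n)=8n^2. log_6(216) = 3. Since c=2 < 3, Case 1 applies: T(n) = Θ(n^log_b(a)) = O(n^3).

Answer: O(n^3) - Case 1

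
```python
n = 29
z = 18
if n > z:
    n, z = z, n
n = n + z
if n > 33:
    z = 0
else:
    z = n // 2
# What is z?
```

Trace:
`n = 29` → n = 29
`z = 18` → z = 18
`if n > z: ...` → n > z is True → n = 18; z = 29
`n = n + z` → n = 47
`if n > 33: ...` → n > 33 is True → z = 0
So z = 0

Answer: 0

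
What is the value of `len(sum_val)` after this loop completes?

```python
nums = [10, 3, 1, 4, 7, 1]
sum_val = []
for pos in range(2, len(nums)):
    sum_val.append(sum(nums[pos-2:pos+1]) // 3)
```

Number of 3-element averages
`sum_val` takes the values: [] → [4] → [4, 2] → [4, 2, 4] → [4, 2, 4, 4]
So `len(sum_val)` = 4

Answer: 4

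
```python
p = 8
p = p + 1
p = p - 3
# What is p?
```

Trace:
`p = 8` → p = 8
`p = p + 1` → p = 9
`p = p - 3` → p = 6
So p = 6

Answer: 6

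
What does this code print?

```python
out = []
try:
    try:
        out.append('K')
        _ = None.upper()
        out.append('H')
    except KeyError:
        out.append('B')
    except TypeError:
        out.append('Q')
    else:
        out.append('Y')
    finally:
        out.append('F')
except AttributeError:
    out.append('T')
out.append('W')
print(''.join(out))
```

Execution trace: 'K' (try body) → 'F' (finally) → 'T' (outer except AttributeError) → 'W' (after the try/except). Output: KFTW

Answer: KFTW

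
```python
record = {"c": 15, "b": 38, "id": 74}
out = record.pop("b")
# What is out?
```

Trace:
`record = {"c": 15, "b": 38, "id": 74}` → record = {'c': 15, 'b': 38, 'id': 74}
`out = record.pop("b")` → record = {'c': 15, 'id': 74}; out = 38
So out = 38

Answer: 38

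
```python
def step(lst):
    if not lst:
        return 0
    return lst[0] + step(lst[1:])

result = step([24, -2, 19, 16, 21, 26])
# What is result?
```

24 + (-2) + 19 + 16 + 21 + 26 + 0 = 104

Answer: 104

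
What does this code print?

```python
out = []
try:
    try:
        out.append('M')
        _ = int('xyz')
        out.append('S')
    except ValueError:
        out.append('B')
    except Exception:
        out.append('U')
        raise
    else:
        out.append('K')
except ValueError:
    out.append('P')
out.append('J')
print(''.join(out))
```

Execution trace: 'M' (inner try body) → 'B' (inner except ValueError) → 'J' (after the try/except). Output: MBJ

Answer: MBJ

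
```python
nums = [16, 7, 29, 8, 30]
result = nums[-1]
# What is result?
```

Trace:
`nums = [16, 7, 29, 8, 30]` → nums = [16, 7, 29, 8, 30]
`result = nums[-1]` → result = 30
So result = 30

Answer: 30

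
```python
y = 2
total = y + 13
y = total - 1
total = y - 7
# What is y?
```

Trace:
`y = 2` → y = 2
`total = y + 13` → total = 15
`y = total - 1` → y = 14
`total = y - 7` → total = 7
So y = 14

Answer: 14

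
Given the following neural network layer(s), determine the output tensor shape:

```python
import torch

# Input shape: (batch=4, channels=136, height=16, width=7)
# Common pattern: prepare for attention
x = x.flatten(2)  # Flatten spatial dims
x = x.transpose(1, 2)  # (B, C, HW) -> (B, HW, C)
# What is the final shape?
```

Input: (4, 136, 16, 7) -> after flatten(2): (4, 136, 112) -> Output: (4, 112, 136)

Answer: (4, 112, 136)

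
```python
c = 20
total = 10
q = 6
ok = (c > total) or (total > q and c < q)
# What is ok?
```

Trace:
`c = 20` → c = 20
`total = 10` → total = 10
`q = 6` → q = 6
`ok = (c > total) or (total > q and c < q)` → ok = True
So ok = True

Answer: True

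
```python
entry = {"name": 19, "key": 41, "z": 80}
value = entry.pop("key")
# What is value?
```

Trace:
`entry = {"name": 19, "key": 41, "z": 80}` → entry = {'name': 19, 'key': 41, 'z': 80}
`value = entry.pop("key")` → entry = {'name': 19, 'z': 80}; value = 41
So value = 41

Answer: 41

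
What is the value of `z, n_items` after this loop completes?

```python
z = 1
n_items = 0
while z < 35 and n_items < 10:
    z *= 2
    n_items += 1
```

Double until >= 35 or 10 iterations
`z, n_items` takes the values: (1, 0) → (2, 0) → (2, 1) → (4, 1) → (4, 2) → (8, 2) → (8, 3) → (16, 3) → (16, 4) → (32, 4) → (32, 5) → (64, 5) → (64, 6)

Answer: 64, 6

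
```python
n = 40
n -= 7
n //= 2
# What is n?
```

Trace:
`n = 40` → n = 40
`n -= 7` → n = 33
`n //= 2` → n = 16
So n = 16

Answer: 16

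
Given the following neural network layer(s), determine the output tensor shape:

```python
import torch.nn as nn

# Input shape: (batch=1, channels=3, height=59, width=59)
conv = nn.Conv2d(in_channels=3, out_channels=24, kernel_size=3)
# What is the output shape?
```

Input: (1, 3, 59, 59) -> Output: (1, 24, 57, 57)

Answer: (1, 24, 57, 57)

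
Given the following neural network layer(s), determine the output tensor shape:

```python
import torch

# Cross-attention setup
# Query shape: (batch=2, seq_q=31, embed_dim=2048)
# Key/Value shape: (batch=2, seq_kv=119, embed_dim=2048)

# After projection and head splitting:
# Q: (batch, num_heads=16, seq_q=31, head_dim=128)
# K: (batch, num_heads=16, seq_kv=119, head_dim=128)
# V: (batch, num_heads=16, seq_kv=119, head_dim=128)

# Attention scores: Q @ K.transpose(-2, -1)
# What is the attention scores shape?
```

Input: (2, 31, 2048) -> Output: (2, 16, 31, 119)

Answer: (2, 16, 31, 119)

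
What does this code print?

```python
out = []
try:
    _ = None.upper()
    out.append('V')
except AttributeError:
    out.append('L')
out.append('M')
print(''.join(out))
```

Execution trace: 'L' (except AttributeError) → 'M' (after the try/except). Output: LM

Answer: LM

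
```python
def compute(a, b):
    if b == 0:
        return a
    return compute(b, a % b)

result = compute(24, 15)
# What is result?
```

compute(24, 15) -> compute(15, 9) -> compute(9, 6) -> compute(6, 3) -> compute(3, 0) -> 3

Answer: 3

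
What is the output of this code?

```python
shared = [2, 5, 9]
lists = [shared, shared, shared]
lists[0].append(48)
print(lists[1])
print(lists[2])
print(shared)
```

Key concept: list of same reference.
Step by step:
`shared = [2, 5, 9]` → shared = [2, 5, 9]
`lists = [shared, shared, shared]` → lists = [[2, 5, 9], [2, 5, 9], [2, 5, 9]]
`lists[0].append(48)` → shared = [2, 5, 9, 48]; lists = [[2, 5, 9, 48], [2, 5, 9, 48], [2, 5, 9, 48]]
`print(lists[1])` → prints [2, 5, 9, 48]
`print(lists[2])` → prints [2, 5, 9, 48]
`print(shared)` → prints [2, 5, 9, 48]

Answer:
[2, 5, 9, 48]
[2, 5, 9, 48]
[2, 5, 9, 48]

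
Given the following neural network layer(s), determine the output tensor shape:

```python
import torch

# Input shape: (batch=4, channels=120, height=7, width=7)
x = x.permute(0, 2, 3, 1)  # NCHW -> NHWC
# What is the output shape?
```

Input: (4, 120, 7, 7) -> Output: (4, 7, 7, 120)

Answer: (4, 7, 7, 120)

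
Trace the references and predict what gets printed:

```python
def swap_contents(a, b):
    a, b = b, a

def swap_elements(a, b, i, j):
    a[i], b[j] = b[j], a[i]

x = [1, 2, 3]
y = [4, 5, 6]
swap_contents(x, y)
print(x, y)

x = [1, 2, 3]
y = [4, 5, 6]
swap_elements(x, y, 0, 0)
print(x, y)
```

Key concept: parameter rebinding vs mutation.
Step by step:
`x = [1, 2, 3]` → x = [1, 2, 3]
`y = [4, 5, 6]` → y = [4, 5, 6]
`swap_contents(x, y)` → no visible change to tracked variables
`print(x, y)` → prints [1, 2, 3] [4, 5, 6]
`x = [1, 2, 3]` → x = [1, 2, 3]
`y = [4, 5, 6]` → y = [4, 5, 6]
`swap_elements(x, y, 0, 0)` → x = [4, 2, 3]; y = [1, 5, 6]
`print(x, y)` → prints [4, 2, 3] [1, 5, 6]

Answer:
[1, 2, 3] [4, 5, 6]
[4, 2, 3] [1, 5, 6]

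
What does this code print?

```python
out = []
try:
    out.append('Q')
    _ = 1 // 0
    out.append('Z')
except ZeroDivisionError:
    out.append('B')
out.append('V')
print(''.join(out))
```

Execution trace: 'Q' (try body) → 'B' (except ZeroDivisionError) → 'V' (after the try/except). Output: QBV

Answer: QBV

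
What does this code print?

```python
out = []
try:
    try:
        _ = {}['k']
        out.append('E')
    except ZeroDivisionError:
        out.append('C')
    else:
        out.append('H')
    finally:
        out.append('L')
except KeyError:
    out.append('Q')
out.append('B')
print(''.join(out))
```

Execution trace: 'L' (finally) → 'Q' (outer except KeyError) → 'B' (after the try/except). Output: LQB

Answer: LQB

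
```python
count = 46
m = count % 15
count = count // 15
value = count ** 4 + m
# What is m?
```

Trace:
`count = 46` → count = 46
`m = count % 15` → m = 1
`count = count // 15` → count = 3
`value = count ** 4 + m` → value = 82
So m = 1

Answer: 1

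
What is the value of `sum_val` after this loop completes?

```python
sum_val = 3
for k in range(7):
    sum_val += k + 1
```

Start at 3, add 1 to 7 = 31
`sum_val` takes the values: 3 → 4 → 6 → 9 → 13 → 18 → 24 → 31

Answer: 31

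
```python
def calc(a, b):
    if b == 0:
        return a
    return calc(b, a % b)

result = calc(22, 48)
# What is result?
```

calc(22, 48) -> calc(48, 22) -> calc(22, 4) -> calc(4, 2) -> calc(2, 0) -> 2

Answer: 2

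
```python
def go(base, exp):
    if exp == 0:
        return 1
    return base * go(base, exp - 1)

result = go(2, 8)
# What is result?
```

go(2, 8) = 2 * 2 * 2 * 2 * 2 * 2 * 2 * 2 = 256

Answer: 256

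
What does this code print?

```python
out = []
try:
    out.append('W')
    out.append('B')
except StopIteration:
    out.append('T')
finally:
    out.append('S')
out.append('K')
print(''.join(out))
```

Execution trace: 'W' (try body) → 'B' (try body, no exception) → 'S' (finally) → 'K' (after the try/except). Output: WBSK

Answer: WBSK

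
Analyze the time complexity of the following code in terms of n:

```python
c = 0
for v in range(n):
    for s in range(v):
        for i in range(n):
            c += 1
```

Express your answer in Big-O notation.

Each loop level contributes: n × n × n. Multiplying the contributions gives O(n^3).

Answer: O(n^3)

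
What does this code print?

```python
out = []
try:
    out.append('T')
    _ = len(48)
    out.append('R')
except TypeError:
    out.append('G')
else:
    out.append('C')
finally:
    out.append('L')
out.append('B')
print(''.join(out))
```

Execution trace: 'T' (try body) → 'G' (except TypeError) → 'L' (finally) → 'B' (after the try/except). Output: TGLB

Answer: TGLB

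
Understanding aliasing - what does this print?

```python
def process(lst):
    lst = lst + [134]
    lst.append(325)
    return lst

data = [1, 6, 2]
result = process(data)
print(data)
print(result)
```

Key concept: rebinding parameter vs mutation.
Step by step:
`data = [1, 6, 2]` → data = [1, 6, 2]
`result = process(data)` → result = [1, 6, 2, 134, 325]
`print(data)` → prints [1, 6, 2]
`print(result)` → prints [1, 6, 2, 134, 325]

Answer:
[1, 6, 2]
[1, 6, 2, 134, 325]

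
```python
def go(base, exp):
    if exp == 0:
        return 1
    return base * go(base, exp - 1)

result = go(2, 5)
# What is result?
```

go(2, 5) = 2 * 2 * 2 * 2 * 2 = 32

Answer: 32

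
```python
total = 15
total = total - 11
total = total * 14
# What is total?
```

Trace:
`total = 15` → total = 15
`total = total - 11` → total = 4
`total = total * 14` → total = 56
So total = 56

Answer: 56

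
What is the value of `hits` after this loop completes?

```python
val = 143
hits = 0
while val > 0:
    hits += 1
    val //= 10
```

Count digits by repeated division by 10
`hits` takes the values: 0 → 1 → 2 → 3

Answer: 3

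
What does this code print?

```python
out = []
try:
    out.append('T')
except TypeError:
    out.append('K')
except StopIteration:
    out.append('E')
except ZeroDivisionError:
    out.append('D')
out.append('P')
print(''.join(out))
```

Execution trace: 'T' (try body, no exception) → 'P' (after the try/except). Output: TP

Answer: TP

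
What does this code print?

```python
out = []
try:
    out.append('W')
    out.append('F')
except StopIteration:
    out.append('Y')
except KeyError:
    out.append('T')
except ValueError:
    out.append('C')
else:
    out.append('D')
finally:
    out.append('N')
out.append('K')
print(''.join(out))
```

Execution trace: 'W' (try body) → 'F' (try body, no exception) → 'D' (else) → 'N' (finally) → 'K' (after the try/except). Output: WFDNK

Answer: WFDNK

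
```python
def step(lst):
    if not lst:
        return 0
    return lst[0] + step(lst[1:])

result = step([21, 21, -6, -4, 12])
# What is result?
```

21 + 21 + (-6) + (-4) + 12 + 0 = 44

Answer: 44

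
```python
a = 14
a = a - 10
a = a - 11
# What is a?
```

Trace:
`a = 14` → a = 14
`a = a - 10` → a = 4
`a = a - 11` → a = -7
So a = -7

Answer: -7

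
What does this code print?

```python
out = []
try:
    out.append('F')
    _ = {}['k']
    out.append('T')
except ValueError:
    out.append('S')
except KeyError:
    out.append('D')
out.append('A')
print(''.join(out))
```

Execution trace: 'F' (try body) → 'D' (except KeyError) → 'A' (after the try/except). Output: FDA

Answer: FDA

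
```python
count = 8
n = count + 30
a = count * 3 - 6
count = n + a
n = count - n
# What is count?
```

Trace:
`count = 8` → count = 8
`n = count + 30` → n = 38
`a = count * 3 - 6` → a = 18
`count = n + a` → count = 56
`n = count - n` → n = 18
So count = 56

Answer: 56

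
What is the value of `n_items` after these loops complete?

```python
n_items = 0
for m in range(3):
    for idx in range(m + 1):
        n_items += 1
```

Triangle: 1 + 2 + ... + 3
`n_items` takes the values: 0 → 1 → 2 → 3 → 4 → 5 → 6

Answer: 6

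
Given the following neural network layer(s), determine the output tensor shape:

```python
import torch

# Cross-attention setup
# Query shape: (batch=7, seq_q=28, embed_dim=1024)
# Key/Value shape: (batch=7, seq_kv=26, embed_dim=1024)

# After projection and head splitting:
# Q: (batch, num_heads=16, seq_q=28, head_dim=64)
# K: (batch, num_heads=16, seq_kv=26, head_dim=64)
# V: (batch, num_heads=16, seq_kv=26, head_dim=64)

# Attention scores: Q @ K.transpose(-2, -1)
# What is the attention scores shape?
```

Input: (7, 28, 1024) -> Output: (7, 16, 28, 26)

Answer: (7, 16, 28, 26)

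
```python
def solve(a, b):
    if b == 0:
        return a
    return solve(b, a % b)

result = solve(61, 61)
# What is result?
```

solve(61, 61) -> solve(61, 0) -> 61

Answer: 61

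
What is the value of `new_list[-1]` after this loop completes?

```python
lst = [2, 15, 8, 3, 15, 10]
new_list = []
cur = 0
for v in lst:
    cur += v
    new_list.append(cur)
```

Cumulative sum ends at 53
`new_list` takes the values: [] → [2] → [2, 17] → [2, 17, 25] → [2, 17, 25, 28] → [2, 17, 25, 28, 43] → [2, 17, 25, 28, 43, 53]
So `new_list[-1]` = 53

Answer: 53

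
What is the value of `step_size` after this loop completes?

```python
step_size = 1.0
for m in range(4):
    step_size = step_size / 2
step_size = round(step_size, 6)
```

Halving LR 4 times: 1 / 2^4
`step_size` takes the values: 1.0 → 0.5 → 0.25 → 0.125 → 0.0625

Answer: 0.0625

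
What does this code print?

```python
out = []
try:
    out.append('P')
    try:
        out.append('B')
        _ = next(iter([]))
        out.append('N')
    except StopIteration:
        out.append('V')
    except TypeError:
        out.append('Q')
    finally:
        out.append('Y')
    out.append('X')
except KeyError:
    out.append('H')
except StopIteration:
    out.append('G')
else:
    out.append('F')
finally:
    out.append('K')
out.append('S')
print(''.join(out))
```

Execution trace: 'P' (try body) → 'B' (inner try body) → 'V' (inner except StopIteration) → 'Y' (inner finally) → 'X' (try body, no exception) → 'F' (else) → 'K' (finally) → 'S' (after the try/except). Output: PBVYXFKS

Answer: PBVYXFKS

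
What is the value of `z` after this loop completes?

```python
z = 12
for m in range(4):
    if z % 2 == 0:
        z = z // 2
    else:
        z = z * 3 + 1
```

Collatz-style transformation from 12
`z` takes the values: 12 → 6 → 3 → 10 → 5

Answer: 5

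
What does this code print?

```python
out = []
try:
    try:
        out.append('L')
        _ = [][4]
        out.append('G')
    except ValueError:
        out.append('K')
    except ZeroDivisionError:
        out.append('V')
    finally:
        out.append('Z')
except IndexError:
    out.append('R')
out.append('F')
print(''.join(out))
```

Execution trace: 'L' (try body) → 'Z' (finally) → 'R' (outer except IndexError) → 'F' (after the try/except). Output: LZRF

Answer: LZRF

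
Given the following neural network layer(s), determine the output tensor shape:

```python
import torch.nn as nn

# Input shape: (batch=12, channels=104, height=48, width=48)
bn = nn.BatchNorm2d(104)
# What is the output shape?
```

Input: (12, 104, 48, 48) -> Output: (12, 104, 48, 48)

Answer: (12, 104, 48, 48)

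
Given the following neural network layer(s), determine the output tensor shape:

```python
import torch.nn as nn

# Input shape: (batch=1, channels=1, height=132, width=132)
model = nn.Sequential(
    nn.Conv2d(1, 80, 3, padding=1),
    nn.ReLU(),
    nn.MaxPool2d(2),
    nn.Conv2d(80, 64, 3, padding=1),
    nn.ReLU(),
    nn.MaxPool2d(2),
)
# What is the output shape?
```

Input: (1, 1, 132, 132) -> after first Conv2d: (1, 80, 132, 132) -> after first MaxPool2d: (1, 80, 66, 66) -> after second Conv2d: (1, 64, 66, 66) -> Output: (1, 64, 33, 33)

Answer: (1, 64, 33, 33)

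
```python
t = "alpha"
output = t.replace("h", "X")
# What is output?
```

Trace:
`t = "alpha"` → t = 'alpha'
`output = t.replace("h", "X")` → output = 'alpXa'
So output = 'alpXa'

Answer: 'alpXa'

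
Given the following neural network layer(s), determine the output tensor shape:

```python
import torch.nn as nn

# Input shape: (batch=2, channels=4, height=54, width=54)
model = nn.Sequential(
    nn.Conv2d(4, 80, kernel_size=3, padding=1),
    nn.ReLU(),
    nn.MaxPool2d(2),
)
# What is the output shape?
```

Input: (2, 4, 54, 54) -> after Conv2d: (2, 80, 54, 54) -> after ReLU: (2, 80, 54, 54) -> Output: (2, 80, 27, 27)

Answer: (2, 80, 27, 27)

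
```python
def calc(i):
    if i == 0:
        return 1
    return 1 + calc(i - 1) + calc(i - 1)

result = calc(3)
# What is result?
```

calc(i) = 1 + 2·calc(i-1), calc(0)=1. Closed form: (1+1)·2^3 - 1 = 15.

Answer: 15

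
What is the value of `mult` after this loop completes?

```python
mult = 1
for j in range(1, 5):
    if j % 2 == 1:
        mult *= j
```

Product of odd numbers 1 to 4
`mult` takes the values: 1 → 3

Answer: 3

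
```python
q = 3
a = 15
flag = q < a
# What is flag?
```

Trace:
`q = 3` → q = 3
`a = 15` → a = 15
`flag = q < a` → flag = True
So flag = True

Answer: True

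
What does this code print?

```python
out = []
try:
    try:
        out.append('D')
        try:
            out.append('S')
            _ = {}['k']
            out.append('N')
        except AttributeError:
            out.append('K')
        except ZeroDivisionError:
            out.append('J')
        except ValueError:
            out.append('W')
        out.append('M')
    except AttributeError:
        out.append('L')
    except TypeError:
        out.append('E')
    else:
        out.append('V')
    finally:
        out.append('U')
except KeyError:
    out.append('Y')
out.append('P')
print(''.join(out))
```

Execution trace: 'D' (try body) → 'S' (inner try body) → 'U' (finally) → 'Y' (outer except KeyError) → 'P' (after the try/except). Output: DSUYP

Answer: DSUYP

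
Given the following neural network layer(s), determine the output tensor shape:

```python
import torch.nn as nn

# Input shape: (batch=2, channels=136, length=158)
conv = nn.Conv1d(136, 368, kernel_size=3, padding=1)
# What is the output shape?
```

Input: (2, 136, 158) -> Output: (2, 368, 158)

Answer: (2, 368, 158)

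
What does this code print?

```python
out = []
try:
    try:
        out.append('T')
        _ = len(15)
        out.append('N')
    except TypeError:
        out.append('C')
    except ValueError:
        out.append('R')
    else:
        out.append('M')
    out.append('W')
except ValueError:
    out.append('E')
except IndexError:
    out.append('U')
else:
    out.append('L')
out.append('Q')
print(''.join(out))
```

Execution trace: 'T' (inner try body) → 'C' (inner except TypeError) → 'W' (try body, no exception) → 'L' (else) → 'Q' (after the try/except). Output: TCWLQ

Answer: TCWLQ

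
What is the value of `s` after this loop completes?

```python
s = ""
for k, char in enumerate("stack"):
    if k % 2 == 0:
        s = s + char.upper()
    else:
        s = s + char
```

Uppercase even positions in 'stack'
`s` takes the values: "" → "S" → "St" → "StA" → "StAc" → "StAcK"

Answer: "StAcK"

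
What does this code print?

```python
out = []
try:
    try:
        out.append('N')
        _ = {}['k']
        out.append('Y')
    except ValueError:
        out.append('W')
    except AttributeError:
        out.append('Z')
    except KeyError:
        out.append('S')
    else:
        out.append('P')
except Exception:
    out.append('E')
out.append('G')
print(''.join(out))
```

Execution trace: 'N' (inner try body) → 'S' (inner except KeyError) → 'G' (after the try/except). Output: NSG

Answer: NSG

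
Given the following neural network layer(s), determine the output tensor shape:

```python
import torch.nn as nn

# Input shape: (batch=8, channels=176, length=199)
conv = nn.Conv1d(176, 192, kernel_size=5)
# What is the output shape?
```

Input: (8, 176, 199) -> Output: (8, 192, 195)

Answer: (8, 192, 195)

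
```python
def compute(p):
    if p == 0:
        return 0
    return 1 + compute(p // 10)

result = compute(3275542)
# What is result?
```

Count of digits of 3275542: 7

Answer: 7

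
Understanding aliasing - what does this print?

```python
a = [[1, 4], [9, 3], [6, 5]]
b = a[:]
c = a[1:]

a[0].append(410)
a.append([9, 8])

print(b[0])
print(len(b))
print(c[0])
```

Key concept: slice with nested mutation.
Step by step:
`a = [[1, 4], [9, 3], [6, 5]]` → a = [[1, 4], [9, 3], [6, 5]]
`b = a[:]` → b = [[1, 4], [9, 3], [6, 5]]
`c = a[1:]` → c = [[9, 3], [6, 5]]
`a[0].append(410)` → a = [[1, 4, 410], [9, 3], [6, 5]]; b = [[1, 4, 410], [9, 3], [6, 5]]
`a.append([9, 8])` → a = [[1, 4, 410], [9, 3], [6, 5], [9, 8]]
`print(b[0])` → prints [1, 4, 410]
`print(len(b))` → prints 3
`print(c[0])` → prints [9, 3]

Answer:
[1, 4, 410]
3
[9, 3]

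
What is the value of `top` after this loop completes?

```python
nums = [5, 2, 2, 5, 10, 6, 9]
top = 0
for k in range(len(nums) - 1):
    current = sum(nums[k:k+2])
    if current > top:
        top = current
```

Max sum of 2-element window in [5, 2, 2, 5, 10, 6, 9]
`top` takes the values: 0 → 7 → 15 → 16

Answer: 16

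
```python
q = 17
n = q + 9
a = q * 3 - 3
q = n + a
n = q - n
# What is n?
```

Trace:
`q = 17` → q = 17
`n = q + 9` → n = 26
`a = q * 3 - 3` → a = 48
`q = n + a` → q = 74
`n = q - n` → n = 48
So n = 48

Answer: 48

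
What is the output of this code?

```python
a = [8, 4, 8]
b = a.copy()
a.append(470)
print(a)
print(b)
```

Key concept: list.copy() creates independent copy.
Step by step:
`a = [8, 4, 8]` → a = [8, 4, 8]
`b = a.copy()` → b = [8, 4, 8]
`a.append(470)` → a = [8, 4, 8, 470]
`print(a)` → prints [8, 4, 8, 470]
`print(b)` → prints [8, 4, 8]

Answer:
[8, 4, 8, 470]
[8, 4, 8]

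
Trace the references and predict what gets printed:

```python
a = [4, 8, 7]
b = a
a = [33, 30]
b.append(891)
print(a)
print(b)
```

Key concept: rebinding vs mutation: a is rebound to a new list, b still points at the original.
Step by step:
`a = [4, 8, 7]` → a = [4, 8, 7]
`b = a` → b = [4, 8, 7] (same object as a)
`a = [33, 30]` → a = [33, 30]
`b.append(891)` → b = [4, 8, 7, 891]
`print(a)` → prints [33, 30]
`print(b)` → prints [4, 8, 7, 891]

Answer:
[33, 30]
[4, 8, 7, 891]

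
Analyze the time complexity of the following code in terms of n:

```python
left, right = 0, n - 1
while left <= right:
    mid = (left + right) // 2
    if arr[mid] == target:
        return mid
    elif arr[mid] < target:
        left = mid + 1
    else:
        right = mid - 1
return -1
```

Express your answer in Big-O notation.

This is Binary search in a sorted array. Time complexity: O(log n).

Answer: O(log n)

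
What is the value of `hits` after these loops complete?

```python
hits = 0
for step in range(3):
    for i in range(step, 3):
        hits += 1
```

Upper triangle: 3 + 2 + ... + 1
`hits` takes the values: 0 → 1 → 2 → 3 → 4 → 5 → 6

Answer: 6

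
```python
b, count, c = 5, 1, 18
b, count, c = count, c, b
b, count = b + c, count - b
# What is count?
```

Trace:
`b, count, c = 5, 1, 18` → b = 5; count = 1; c = 18
`b, count, c = count, c, b` → b = 1; count = 18; c = 5
`b, count = b + c, count - b` → b = 6; count = 17
So count = 17

Answer: 17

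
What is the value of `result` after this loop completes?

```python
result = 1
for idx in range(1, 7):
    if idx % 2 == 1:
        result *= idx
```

Product of odd numbers 1 to 6
`result` takes the values: 1 → 3 → 15

Answer: 15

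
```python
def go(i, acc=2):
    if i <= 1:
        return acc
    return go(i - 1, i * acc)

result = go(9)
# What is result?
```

Accumulator trace (n, acc): (9, 2) -> (8, 18) -> (7, 144) -> (6, 1008) -> (5, 6048) -> (4, 30240) -> (3, 120960) -> (2, 362880) -> (1, 725760) -> return 725760

Answer: 725760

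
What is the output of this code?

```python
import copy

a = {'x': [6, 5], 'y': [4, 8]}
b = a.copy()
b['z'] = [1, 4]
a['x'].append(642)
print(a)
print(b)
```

Key concept: shallow copy of dict with mutable values.
Step by step:
`a = {'x': [6, 5], 'y': [4, 8]}` → a = {'x': [6, 5], 'y': [4, 8]}
`b = a.copy()` → b = {'x': [6, 5], 'y': [4, 8]}
`b['z'] = [1, 4]` → b = {'x': [6, 5], 'y': [4, 8], 'z': [1, 4]}
`a['x'].append(642)` → a = {'x': [6, 5, 642], 'y': [4, 8]}; b = {'x': [6, 5, 642], 'y': [4, 8], 'z': [1, 4]}
`print(a)` → prints {'x': [6, 5, 642], 'y': [4, 8]}
`print(b)` → prints {'x': [6, 5, 642], 'y': [4, 8], 'z': [1, 4]}

Answer:
{'x': [6, 5, 642], 'y': [4, 8]}
{'x': [6, 5, 642], 'y': [4, 8], 'z': [1, 4]}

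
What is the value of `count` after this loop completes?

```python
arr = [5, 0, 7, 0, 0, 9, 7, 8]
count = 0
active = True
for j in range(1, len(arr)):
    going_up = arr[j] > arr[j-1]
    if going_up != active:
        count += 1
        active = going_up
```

Count direction changes in [5, 0, 7, 0, 0, 9, 7, 8]
`count` takes the values: 0 → 1 → 2 → 3 → 4 → 5 → 6

Answer: 6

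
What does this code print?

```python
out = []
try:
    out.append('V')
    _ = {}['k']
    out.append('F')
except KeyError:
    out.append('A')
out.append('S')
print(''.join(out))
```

Execution trace: 'V' (try body) → 'A' (except KeyError) → 'S' (after the try/except). Output: VAS

Answer: VAS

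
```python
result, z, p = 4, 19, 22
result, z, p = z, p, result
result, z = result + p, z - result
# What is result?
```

Trace:
`result, z, p = 4, 19, 22` → result = 4; z = 19; p = 22
`result, z, p = z, p, result` → result = 19; z = 22; p = 4
`result, z = result + p, z - result` → result = 23; z = 3
So result = 23

Answer: 23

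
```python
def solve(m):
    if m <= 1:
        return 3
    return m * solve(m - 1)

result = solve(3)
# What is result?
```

solve(3) = 3 * 2 * 3 = 18

Answer: 18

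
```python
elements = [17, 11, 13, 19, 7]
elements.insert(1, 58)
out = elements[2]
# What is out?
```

Trace:
`elements = [17, 11, 13, 19, 7]` → elements = [17, 11, 13, 19, 7]
`elements.insert(1, 58)` → elements = [17, 58, 11, 13, 19, 7]
`out = elements[2]` → out = 11
So out = 11

Answer: 11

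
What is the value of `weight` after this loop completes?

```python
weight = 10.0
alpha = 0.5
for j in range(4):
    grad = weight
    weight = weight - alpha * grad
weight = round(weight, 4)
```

Gradient descent: w = 10.0 * (1 - 0.5)^4
`weight` takes the values: 10.0 → 5.0 → 2.5 → 1.25 → 0.625

Answer: 0.625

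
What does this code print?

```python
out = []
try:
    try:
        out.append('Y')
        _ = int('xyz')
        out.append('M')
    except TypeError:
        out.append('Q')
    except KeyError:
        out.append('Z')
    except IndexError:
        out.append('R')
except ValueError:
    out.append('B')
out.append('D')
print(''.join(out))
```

Execution trace: 'Y' (try body) → 'B' (outer except ValueError) → 'D' (after the try/except). Output: YBD

Answer: YBD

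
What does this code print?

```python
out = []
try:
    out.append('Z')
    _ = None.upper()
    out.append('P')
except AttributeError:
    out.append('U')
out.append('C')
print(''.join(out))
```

Execution trace: 'Z' (try body) → 'U' (except AttributeError) → 'C' (after the try/except). Output: ZUC

Answer: ZUC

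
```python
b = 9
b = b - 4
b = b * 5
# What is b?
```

Trace:
`b = 9` → b = 9
`b = b - 4` → b = 5
`b = b * 5` → b = 25
So b = 25

Answer: 25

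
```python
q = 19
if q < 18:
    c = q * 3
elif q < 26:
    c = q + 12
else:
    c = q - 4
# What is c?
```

Trace:
`q = 19` → q = 19
`if q < 18: ...` → q < 18 is False, q < 26 is True → c = 31
So c = 31

Answer: 31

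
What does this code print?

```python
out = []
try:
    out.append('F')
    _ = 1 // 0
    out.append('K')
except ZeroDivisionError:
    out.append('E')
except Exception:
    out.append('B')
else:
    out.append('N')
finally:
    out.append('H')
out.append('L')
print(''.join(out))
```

Execution trace: 'F' (try body) → 'E' (except ZeroDivisionError) → 'H' (finally) → 'L' (after the try/except). Output: FEHL

Answer: FEHL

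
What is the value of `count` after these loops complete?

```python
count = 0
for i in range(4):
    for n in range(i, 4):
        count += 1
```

Upper triangle: 4 + 3 + ... + 1
`count` takes the values: 0 → 1 → 2 → 3 → 4 → 5 → 6 → 7 → 8 → 9 → 10

Answer: 10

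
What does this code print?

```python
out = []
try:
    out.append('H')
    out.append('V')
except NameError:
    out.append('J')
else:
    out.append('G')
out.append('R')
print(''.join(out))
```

Execution trace: 'H' (try body) → 'V' (try body, no exception) → 'G' (else) → 'R' (after the try/except). Output: HVGR

Answer: HVGR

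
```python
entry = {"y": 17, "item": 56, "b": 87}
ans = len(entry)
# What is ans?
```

Trace:
`entry = {"y": 17, "item": 56, "b": 87}` → entry = {'y': 17, 'item': 56, 'b': 87}
`ans = len(entry)` → ans = 3
So ans = 3

Answer: 3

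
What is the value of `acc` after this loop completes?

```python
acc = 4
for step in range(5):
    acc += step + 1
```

Start at 4, add 1 to 5 = 19
`acc` takes the values: 4 → 5 → 7 → 10 → 14 → 19

Answer: 19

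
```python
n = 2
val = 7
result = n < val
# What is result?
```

Trace:
`n = 2` → n = 2
`val = 7` → val = 7
`result = n < val` → result = True
So result = True

Answer: True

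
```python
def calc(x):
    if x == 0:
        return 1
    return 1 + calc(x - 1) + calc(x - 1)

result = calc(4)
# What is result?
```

calc(x) = 1 + 2·calc(x-1), calc(0)=1. Closed form: (1+1)·2^4 - 1 = 31.

Answer: 31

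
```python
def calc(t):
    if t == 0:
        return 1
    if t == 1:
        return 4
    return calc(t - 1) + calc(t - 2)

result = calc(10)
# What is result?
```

Build up from base cases: calc(0)=1, calc(1)=4, calc(2)=5, calc(3)=9, calc(4)=14, calc(5)=23, calc(6)=37, ..., calc(10)=254

Answer: 254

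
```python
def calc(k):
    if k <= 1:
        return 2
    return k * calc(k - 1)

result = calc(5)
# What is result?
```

calc(5) = 5 * 4 * 3 * 2 * 2 = 240

Answer: 240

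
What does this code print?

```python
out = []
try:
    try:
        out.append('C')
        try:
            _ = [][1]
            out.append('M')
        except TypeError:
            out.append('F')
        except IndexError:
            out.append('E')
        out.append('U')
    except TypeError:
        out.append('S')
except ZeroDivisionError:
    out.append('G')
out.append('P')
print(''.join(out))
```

Execution trace: 'C' (try body) → 'E' (inner except IndexError) → 'U' (try body, no exception) → 'P' (after the try/except). Output: CEUP

Answer: CEUP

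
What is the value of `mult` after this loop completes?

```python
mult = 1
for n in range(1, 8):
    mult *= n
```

7! = 5040
`mult` takes the values: 1 → 2 → 6 → 24 → 120 → 720 → 5040

Answer: 5040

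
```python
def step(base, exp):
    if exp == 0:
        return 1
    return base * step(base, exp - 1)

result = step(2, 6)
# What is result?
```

step(2, 6) = 2 * 2 * 2 * 2 * 2 * 2 = 64

Answer: 64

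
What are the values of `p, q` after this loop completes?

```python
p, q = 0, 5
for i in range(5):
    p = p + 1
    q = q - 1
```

p goes 0→5, q goes 5→0
`p, q` takes the values: (0, 5) → (1, 5) → (1, 4) → (2, 4) → (2, 3) → (3, 3) → (3, 2) → (4, 2) → (4, 1) → (5, 1) → (5, 0)

Answer: 5, 0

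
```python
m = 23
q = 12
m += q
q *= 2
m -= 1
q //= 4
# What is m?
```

Trace:
`m = 23` → m = 23
`q = 12` → q = 12
`m += q` → m = 35
`q *= 2` → q = 24
`m -= 1` → m = 34
`q //= 4` → q = 6
So m = 34

Answer: 34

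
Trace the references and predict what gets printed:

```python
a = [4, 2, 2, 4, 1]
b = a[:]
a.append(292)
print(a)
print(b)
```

Key concept: slice [:] creates copy.
Step by step:
`a = [4, 2, 2, 4, 1]` → a = [4, 2, 2, 4, 1]
`b = a[:]` → b = [4, 2, 2, 4, 1]
`a.append(292)` → a = [4, 2, 2, 4, 1, 292]
`print(a)` → prints [4, 2, 2, 4, 1, 292]
`print(b)` → prints [4, 2, 2, 4, 1]

Answer:
[4, 2, 2, 4, 1, 292]
[4, 2, 2, 4, 1]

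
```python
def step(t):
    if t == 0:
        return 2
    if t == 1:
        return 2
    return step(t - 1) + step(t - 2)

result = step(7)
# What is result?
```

Build up from base cases: step(0)=2, step(1)=2, step(2)=4, step(3)=6, step(4)=10, step(5)=16, step(6)=26, ..., step(7)=42

Answer: 42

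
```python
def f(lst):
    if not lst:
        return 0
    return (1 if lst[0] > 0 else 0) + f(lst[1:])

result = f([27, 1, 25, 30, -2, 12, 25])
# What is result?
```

Count of positive elements in [27, 1, 25, 30, -2, 12, 25] = 6

Answer: 6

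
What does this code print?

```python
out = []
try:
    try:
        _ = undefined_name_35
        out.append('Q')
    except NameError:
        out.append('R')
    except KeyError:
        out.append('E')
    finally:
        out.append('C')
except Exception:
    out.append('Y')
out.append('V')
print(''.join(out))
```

Execution trace: 'R' (inner except NameError) → 'C' (inner finally) → 'V' (after the try/except). Output: RCV

Answer: RCV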